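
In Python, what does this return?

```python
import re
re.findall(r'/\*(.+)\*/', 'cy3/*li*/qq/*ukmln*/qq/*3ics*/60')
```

Scanning left to right: at [3:30] match '/*li*/qq/*ukmln*/qq/*3ics*/', group 1 = 'li*/qq/*ukmln*/qq/*3ics'.
One capturing group, so `findall` returns just the captured substring from the one match — 1 in all.

['li*/qq/*ukmln*/qq/*3ics']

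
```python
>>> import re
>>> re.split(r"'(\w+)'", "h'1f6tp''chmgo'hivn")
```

The group in the pattern means `split` returns the separators' captures alongside the pieces.

['h', '1f6tp', '', 'chmgo', 'hivn']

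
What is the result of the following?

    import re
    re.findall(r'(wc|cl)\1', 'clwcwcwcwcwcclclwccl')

['wc', 'wc', 'cl']

`\1` is not a pattern — it's the concrete string captured by group 1, re-applied verbatim.
Matches: at [2:6] match 'wcwc', group 1 = 'wc'; at [6:10] match 'wcwc', group 1 = 'wc'; at [12:16] match 'clcl', group 1 = 'cl'.
`findall` collects group 1 from each match (3 total).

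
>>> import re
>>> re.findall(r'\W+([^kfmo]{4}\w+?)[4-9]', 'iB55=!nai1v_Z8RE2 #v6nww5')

['nai1v_Z', 'v6nww']

This matches one or more of a non-word character; then exactly 4 of any character except [kfmo], then one or more of a word character (lazy) (captured); then a character in [4-9].
Matches: at [4:14] match '=!nai1v_Z8', group 1 = 'nai1v_Z'; at [17:25] match ' #v6nww5', group 1 = 'v6nww'.
With a single group, `findall` returns only what that group captured — 2 items.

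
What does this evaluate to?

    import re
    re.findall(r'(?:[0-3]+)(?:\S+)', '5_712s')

['12s']

Pattern: one or more of a character in [0-3] (non-capturing group); then one or more of a non-whitespace character (non-capturing group).
With no groups in the pattern, `findall` gives back each whole match — 1 here.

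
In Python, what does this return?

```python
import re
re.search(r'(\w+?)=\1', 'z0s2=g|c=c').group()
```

'c=c'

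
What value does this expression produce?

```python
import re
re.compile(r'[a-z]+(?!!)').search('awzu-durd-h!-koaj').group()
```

'awzu'

The negative lookaround is zero-width — it rules out positions where the adjacent text would match, without consuming anything.
`search` walks the string left to right and returns the first match it finds.
The match spans [0:4] → 'awzu'.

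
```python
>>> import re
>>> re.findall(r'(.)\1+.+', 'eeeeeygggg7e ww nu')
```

`\1` is not a pattern — it's the concrete string captured by group 1, re-applied verbatim.
Matches: at [0:18] match 'eeeeeygggg7e ww nu', group 1 = 'e'.
`findall` collects group 1 from the one match (1 total).

['e']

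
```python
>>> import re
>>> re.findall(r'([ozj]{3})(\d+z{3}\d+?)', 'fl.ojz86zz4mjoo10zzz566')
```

[('joo', '10zzz5')]

Pattern: exactly 3 of one of [ozj] (captured); then one or more of a digit, then exactly 3 of the literal 'z', then one or more of a digit (lazy) (captured).
With the lazy modifier that quantifier settles for the fewest repetitions that let the rest of the pattern succeed (the atoms after it are unaffected and can still be greedy).
Walking the string: at [12:21] match 'joo10zzz5', groups = ('joo', '10zzz5').
Multiple groups make `findall` return tuples — one 2-tuple for the one match.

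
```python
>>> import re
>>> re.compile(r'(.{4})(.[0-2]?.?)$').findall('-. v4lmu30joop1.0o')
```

Pattern: exactly 4 of any character (captured); then any character, then optionally a character in [0-2], then optionally any character (captured); then anchored at the end.
Scanning left to right: at [11:18] match 'oop1.0o', groups = ('oop1', '.0o').
2 groups means the one result is a tuple of 2 captured strings — 1 here.

[('oop1', '.0o')]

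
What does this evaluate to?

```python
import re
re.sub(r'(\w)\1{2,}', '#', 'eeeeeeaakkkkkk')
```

'#aa#'

A backreference is literal: `\1` must see the identical characters the first group matched.
`sub` substitutes '#' at each match site.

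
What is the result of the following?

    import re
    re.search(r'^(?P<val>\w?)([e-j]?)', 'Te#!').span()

(0, 2)

This matches anchored at the start of the string; then optionally a word character (captured as 'val'); then optionally a character in [e-j] (captured).
`search` walks the string left to right and returns the first match it finds.
The match spans [0:2] → 'Te'.
Captured: group 1 = 'T', group 2 = 'e'.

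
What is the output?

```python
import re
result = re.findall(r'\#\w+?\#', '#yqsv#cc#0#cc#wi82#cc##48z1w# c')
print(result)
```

Walking the string: at [0:6] → '#yqsv#'; at [8:11] → '#0#'; at [13:19] → '#wi82#'; at [22:29] → '#48z1w#'.
No capturing groups, so `findall` returns the 4 full match strings.

['#yqsv#', '#0#', '#wi82#', '#48z1w#']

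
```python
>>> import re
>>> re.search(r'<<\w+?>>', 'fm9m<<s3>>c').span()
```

(4, 10)

The match spans [4:10] → '<<s3>>'.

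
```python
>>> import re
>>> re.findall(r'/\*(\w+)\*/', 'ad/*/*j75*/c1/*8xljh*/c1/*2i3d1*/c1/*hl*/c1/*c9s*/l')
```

`findall` collects group 1 from each match (5 total).

['j75', '8xljh', '2i3d1', 'hl', 'c9s']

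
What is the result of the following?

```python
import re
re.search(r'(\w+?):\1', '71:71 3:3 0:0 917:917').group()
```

'71:71'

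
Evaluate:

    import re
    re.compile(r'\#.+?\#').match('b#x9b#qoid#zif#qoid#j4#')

`match` is anchored at position 0; if the pattern doesn't fit there, it returns None.
Here the string doesn't start with a match, so the call returns None.

None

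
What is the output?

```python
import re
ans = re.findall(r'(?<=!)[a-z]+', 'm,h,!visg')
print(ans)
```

['visg']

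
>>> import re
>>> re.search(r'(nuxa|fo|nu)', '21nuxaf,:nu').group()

Alternation isn't longest-match — the leftmost alternative that fits at this position is chosen.
The match spans [2:6] → 'nuxa'.

'nuxa'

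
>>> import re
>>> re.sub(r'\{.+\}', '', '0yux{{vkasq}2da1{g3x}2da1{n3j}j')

'0yuxj'

Matches: at [4:30] → '{{vkasq}2da1{g3x}2da1{n3j}'.
Every occurrence is swapped for ''.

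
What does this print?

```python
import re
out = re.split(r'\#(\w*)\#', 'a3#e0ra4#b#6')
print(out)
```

Matches to split on: at [2:9] → '#e0ra4#'.
Because the pattern has a capturing group, `split` also inserts each captured text between the pieces.

['a3', 'e0ra4', 'b#6']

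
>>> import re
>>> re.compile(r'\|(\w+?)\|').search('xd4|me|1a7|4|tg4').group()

The match spans [3:7] → '|me|'.

'|me|'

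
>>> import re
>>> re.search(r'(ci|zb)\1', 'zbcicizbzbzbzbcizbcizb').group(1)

'ci'

The match spans [2:6] → 'cici'.
Captured: group 1 = 'ci'.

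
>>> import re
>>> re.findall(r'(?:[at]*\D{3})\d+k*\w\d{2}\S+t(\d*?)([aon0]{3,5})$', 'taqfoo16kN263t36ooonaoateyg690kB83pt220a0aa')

This matches zero or more of one of [at], then exactly 3 of a non-digit (non-capturing group); then one or more of a digit, then zero or more of a literal 'k'; then a word character, then exactly 2 of a digit; then one or more of a non-whitespace character, then the literal 't'; then zero or more of a digit (lazy) (captured); then 3 to 5 of one of [aon0] (captured); then anchored at the end.
`findall` packs the 2 group values into a tuple for every match.

[('22', '0a0aa')]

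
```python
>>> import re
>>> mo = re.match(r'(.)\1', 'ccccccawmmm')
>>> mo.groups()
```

`\1` has to match the exact text group 1 already captured.
`match` is anchored at position 0; if the pattern doesn't fit there, it returns None.
The match spans [0:2] → 'cc'.
Captured: group 1 = 'c'.

('c',)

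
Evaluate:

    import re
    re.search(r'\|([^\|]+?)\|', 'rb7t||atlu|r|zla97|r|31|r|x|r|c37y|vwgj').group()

The match spans [5:11] → '|atlu|'.

'|atlu|'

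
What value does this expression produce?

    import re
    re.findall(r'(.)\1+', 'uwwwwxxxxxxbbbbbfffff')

['w', 'x', 'b', 'f']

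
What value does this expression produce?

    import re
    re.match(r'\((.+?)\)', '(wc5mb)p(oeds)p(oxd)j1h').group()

'(wc5mb)'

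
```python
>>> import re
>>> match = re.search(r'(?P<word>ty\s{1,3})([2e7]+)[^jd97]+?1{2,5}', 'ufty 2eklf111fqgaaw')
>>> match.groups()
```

The pattern matches the literal 'ty', then 1 to 3 of whitespace (captured as 'word'); then one or more of one of [2e7] (captured); then one or more of any character except [jd97] (lazy), then 2 to 5 of the literal '1'.
`re.search` tries every starting position until one works.
The match spans [2:13] → 'ty 2eklf111'.
Captured: group 1 = 'ty ', group 2 = '2e'.

('ty ', '2e')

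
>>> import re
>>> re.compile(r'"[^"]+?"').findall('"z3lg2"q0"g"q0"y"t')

['"z3lg2"', '"g"', '"y"']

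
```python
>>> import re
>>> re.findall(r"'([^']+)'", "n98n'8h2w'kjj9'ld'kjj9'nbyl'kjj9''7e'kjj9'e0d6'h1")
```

['8h2w', 'ld', 'nbyl', '7e', 'e0d6']

With a single group, `findall` returns only what that group captured — 5 items.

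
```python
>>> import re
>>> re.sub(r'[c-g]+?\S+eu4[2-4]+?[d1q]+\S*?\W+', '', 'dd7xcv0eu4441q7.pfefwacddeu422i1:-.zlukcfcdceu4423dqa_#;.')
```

Each match is replaced by ''.

''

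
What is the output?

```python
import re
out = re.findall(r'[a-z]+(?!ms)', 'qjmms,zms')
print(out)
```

['qjmms', 'zms']

A negative assertion filters positions out without eating any characters.
Walking the string: at [0:5] → 'qjmms'; at [6:9] → 'zms'.
No capturing groups, so `findall` returns the 2 full match strings.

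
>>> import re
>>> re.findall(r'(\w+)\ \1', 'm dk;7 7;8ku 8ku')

['7', '8ku']

`\1` is not a pattern — it's the concrete string captured by group 1, re-applied verbatim.
Matches: at [5:8] match '7 7', group 1 = '7'; at [9:16] match '8ku 8ku', group 1 = '8ku'.
`findall` collects group 1 from each match (2 total).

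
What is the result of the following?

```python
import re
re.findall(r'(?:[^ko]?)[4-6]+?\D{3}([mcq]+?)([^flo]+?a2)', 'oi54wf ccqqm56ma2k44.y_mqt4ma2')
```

[('c', 'cqqm56ma2'), ('m', 'qt4ma2')]

Pattern: optionally any character except [ko] (non-capturing group); then one or more of a character in [4-6] (lazy), then exactly 3 of a non-digit; then one or more of one of [mcq] (lazy) (captured); then one or more of any character except [flo] (lazy), then the literal 'a2' (captured).
Walking the string: at [1:17] match 'i54wf ccqqm56ma2', groups = ('c', 'cqqm56ma2'); at [18:30] match '44.y_mqt4ma2', groups = ('m', 'qt4ma2').
Multiple groups make `findall` return tuples — one 2-tuple for each match.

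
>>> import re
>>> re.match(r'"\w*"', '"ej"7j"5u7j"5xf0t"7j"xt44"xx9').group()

'"ej"'

`re.match` only tries the pattern at the start of the string.
The match spans [0:4] → '"ej"'.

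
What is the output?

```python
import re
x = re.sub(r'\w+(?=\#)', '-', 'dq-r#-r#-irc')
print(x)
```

dq--#--#-irc

The positive lookaround only admits positions where the adjacent text matches; those characters stay outside the span.
Matches: at [3:4] → 'r'; at [6:7] → 'r'.
`sub` substitutes '-' at each match site.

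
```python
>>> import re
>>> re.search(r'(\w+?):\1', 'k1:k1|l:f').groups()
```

`\1` is not a pattern — it's the concrete string captured by group 1, re-applied verbatim.
`re.search` scans for the first position where the pattern succeeds.
The match spans [0:5] → 'k1:k1'.
Captured: group 1 = 'k1'.

('k1',)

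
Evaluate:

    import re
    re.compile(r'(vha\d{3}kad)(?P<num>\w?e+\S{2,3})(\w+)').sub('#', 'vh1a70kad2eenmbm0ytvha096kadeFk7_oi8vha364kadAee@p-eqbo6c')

'vh1a70kad2eenmbm0yt#@p-eqbo6c'

The pattern matches the literal 'vha', then exactly 3 of a digit, then the literal 'kad' (captured); then optionally a word character, then one or more of a literal 'e', then 2 to 3 of a non-whitespace character (captured as 'num'); then one or more of a word character (captured).
Each match is replaced by '#'.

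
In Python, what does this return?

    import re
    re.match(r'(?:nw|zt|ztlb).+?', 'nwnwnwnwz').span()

`match` is anchored at position 0; if the pattern doesn't fit there, it returns None.
The match spans [0:3] → 'nwn'.

(0, 3)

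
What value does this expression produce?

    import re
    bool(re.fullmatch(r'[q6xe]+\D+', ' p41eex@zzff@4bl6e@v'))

This matches one or more of one of [q6xe]; then one or more of a non-digit.
`fullmatch` succeeds only if the pattern covers the string from start to end.
Here there's no way to consume every character, so the call returns None, and `bool(None)` is False.

False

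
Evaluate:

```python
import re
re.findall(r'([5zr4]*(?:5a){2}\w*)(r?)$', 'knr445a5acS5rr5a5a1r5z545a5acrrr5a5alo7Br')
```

Pattern: zero or more of one of [5zr4], then the literal '5a' repeated 2 times, then zero or more of a word character (captured); then optionally a literal 'r' (captured); then anchored at the end.
2 groups means the one result is a tuple of 2 captured strings — 1 here.

[('r445a5acS5rr5a5a1r5z545a5acrrr5a5alo7Br', '')]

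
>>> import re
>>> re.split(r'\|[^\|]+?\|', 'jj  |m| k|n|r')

Splitting on the pattern gives 3 pieces.

['jj  ', ' k', 'r']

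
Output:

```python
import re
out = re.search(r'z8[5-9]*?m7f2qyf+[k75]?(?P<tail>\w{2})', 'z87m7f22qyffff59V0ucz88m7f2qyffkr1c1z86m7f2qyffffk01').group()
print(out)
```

z88m7f2qyffkr1

This matches the literal 'z8', then zero or more of a character in [5-9] (lazy), then the literal 'm7f'; then the literal '2qy', then one or more of the literal 'f', then optionally one of [k75]; then exactly 2 of a word character (captured as 'tail').
`search` walks the string left to right and returns the first match it finds.
The match spans [20:34] → 'z88m7f2qyffkr1'.
Captured: group 1 = 'r1'.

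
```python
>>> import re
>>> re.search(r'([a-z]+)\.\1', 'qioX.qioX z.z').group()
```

'z.z'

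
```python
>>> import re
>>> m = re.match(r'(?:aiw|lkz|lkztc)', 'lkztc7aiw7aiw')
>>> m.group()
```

'lkz'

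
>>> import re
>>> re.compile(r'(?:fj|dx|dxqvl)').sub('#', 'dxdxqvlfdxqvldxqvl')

The regex engine tests alternatives in the order written; an earlier branch that matches wins even if a later one would match more.
`sub` substitutes '#' at each match site.

'##qvlf#qvl#qvl'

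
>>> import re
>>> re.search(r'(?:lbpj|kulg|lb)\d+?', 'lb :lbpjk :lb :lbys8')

Unlike `match`, `search` isn't anchored — it looks for the pattern anywhere in the string.
Here no position works, so the call returns None.

None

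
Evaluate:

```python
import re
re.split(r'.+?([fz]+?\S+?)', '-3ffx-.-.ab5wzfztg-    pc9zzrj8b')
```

['', 'ff', '', 'zf', '', 'zz', 'rj8b']

This matches one or more of any character (lazy); then one or more of one of [fz] (lazy), then one or more of a non-whitespace character (lazy) (captured).
Matches to split on: at [0:4] → '-3ff'; at [4:15] → 'x-.-.ab5wzf'; at [15:28] → 'ztg-    pc9zz'.
The group in the pattern means `split` returns the separators' captures alongside the pieces.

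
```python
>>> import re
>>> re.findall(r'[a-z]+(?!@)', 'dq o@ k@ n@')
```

The negative lookahead/lookbehind blocks any match where the forbidden context is present.
Walking the string: at [0:2] → 'dq'.
With no groups in the pattern, `findall` gives back each whole match — 1 here.

['dq']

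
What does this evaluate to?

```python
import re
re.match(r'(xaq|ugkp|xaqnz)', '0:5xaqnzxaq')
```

None

With `match`, the pattern is implicitly anchored at the beginning.
Here the pattern fails at index 0, so the call returns None.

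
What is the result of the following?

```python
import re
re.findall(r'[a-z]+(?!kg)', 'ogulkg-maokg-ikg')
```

The negative lookahead/lookbehind blocks any match where the forbidden context is present.
Walking the string: at [0:6] → 'ogulkg'; at [7:12] → 'maokg'; at [13:16] → 'ikg'.
No capturing groups, so `findall` returns the 3 full match strings.

['ogulkg', 'maokg', 'ikg']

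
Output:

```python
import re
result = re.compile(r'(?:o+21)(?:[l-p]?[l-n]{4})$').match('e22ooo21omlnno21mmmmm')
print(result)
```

None

This matches one or more of a literal 'o', then the literal '21' (non-capturing group); then optionally a character in [l-p], then exactly 4 of a character in [l-n] (non-capturing group); then anchored at the end.
`re.match` won't scan ahead — the pattern has to work from the very first character.
Here position 0 doesn't satisfy it, so the call returns None.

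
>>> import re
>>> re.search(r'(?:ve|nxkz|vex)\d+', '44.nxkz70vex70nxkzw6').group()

`re.search` tries every starting position until one works.
The match spans [3:9] → 'nxkz70'.

'nxkz70'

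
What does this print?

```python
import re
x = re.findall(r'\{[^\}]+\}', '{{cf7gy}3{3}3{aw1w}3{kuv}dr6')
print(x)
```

['{{cf7gy}', '{3}', '{aw1w}', '{kuv}']

With no groups in the pattern, `findall` gives back each whole match — 4 here.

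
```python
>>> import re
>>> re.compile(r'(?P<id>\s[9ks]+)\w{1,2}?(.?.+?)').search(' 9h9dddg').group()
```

' 9h9d'

Because the quantifier is non-greedy, it stops expanding at the earliest point where the rest of the pattern can succeed.
The match spans [0:5] → ' 9h9d'.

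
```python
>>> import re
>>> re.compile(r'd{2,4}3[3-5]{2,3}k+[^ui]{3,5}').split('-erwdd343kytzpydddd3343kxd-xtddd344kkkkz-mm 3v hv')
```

['-erw', '', '', '3v hv']

This matches 2 to 4 of a literal 'd', then the literal '3'; then 2 to 3 of a character in [3-5], then one or more of the literal 'k', then 3 to 5 of any character except [ui].
Matches to split on: at [4:15] → 'dd343kytzpy'; at [15:29] → 'dddd3343kxd-xt'; at [29:44] → 'ddd344kkkkz-mm '.
Each match becomes a cut point; 4 segments remain.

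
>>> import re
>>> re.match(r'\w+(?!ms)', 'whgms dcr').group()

Because the assertion is negative and zero-width, positions next to the forbidden text are skipped.
`match` is anchored at position 0; if the pattern doesn't fit there, it returns None.
The match spans [0:5] → 'whgms'.

'whgms'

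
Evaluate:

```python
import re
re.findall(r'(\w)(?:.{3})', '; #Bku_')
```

One capturing group, so `findall` returns just the captured substring from the one match — 1 in all.

['B']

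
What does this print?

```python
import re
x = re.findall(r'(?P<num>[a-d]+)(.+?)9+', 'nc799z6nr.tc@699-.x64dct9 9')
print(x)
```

Pattern: one or more of a character in [a-d] (captured as 'num'); then one or more of any character (lazy) (captured); then one or more of a literal '9'.
Matches: at [1:5] match 'c799', groups = ('c', '7'); at [11:16] match 'c@699', groups = ('c', '@6'); at [21:25] match 'dct9', groups = ('dc', 't').
With 2 capturing groups, `findall` returns a 2-tuple per match.

[('c', '7'), ('c', '@6'), ('dc', 't')]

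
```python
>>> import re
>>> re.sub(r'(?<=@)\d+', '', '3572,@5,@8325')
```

'3572,@,@'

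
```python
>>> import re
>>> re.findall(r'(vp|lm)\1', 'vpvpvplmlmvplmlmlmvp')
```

['vp', 'lm', 'lm']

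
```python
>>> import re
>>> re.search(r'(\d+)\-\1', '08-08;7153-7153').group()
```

'08-08'

A backreference is literal: `\1` must see the identical characters the first group matched.
`search` walks the string left to right and returns the first match it finds.
The match spans [0:5] → '08-08'.
Captured: group 1 = '08'.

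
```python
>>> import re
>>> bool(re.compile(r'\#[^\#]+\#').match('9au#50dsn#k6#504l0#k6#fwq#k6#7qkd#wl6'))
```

False

With `match`, the pattern is implicitly anchored at the beginning.
Here the pattern fails at index 0, so the call returns None, and `bool(None)` is False.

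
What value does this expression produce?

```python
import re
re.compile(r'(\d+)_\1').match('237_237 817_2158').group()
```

'237_237'

`\1` has to match the exact text group 1 already captured.
`re.match` won't scan ahead — the pattern has to work from the very first character.
The match spans [0:7] → '237_237'.
Captured: group 1 = '237'.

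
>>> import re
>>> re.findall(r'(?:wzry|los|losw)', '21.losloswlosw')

Alternation isn't longest-match — the leftmost alternative that fits at this position is chosen.
With no groups in the pattern, `findall` gives back each whole match — 3 here.

['los', 'los', 'los']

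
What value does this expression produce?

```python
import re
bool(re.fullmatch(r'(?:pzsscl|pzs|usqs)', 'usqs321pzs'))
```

False

`fullmatch` succeeds only if the pattern covers the string from start to end.
Here the string isn't matched end-to-end, so the call returns None, and `bool(None)` is False.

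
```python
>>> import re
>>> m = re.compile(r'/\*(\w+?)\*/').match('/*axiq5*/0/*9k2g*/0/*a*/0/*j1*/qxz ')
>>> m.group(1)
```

With `match`, the pattern is implicitly anchored at the beginning.
The match spans [0:9] → '/*axiq5*/'.
Captured: group 1 = 'axiq5'.

'axiq5'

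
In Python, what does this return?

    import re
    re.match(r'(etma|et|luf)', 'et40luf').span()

`re.match` won't scan ahead — the pattern has to work from the very first character.
The match spans [0:2] → 'et'.

(0, 2)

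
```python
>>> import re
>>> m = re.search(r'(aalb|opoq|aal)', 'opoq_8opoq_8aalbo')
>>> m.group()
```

Unlike `match`, `search` isn't anchored — it looks for the pattern anywhere in the string.
The match spans [0:4] → 'opoq'.
Captured: group 1 = 'opoq'.

'opoq'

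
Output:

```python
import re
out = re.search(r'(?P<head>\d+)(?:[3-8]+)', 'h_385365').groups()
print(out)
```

('38536',)

The match spans [2:8] → '385365'.
Captured: group 1 = '38536'.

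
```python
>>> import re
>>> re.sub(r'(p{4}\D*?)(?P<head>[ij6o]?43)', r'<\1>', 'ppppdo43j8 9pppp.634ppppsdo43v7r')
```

'<ppppd>j8 9pppp.634<ppppsd>v7r'

Because the quantifier is non-greedy, it stops expanding at the earliest point where the rest of the pattern can succeed.
The replacement refers to a captured group, so each match is rewritten using its own captured text.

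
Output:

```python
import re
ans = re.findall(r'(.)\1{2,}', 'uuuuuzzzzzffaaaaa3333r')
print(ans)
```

After group 1 captures some text, `\1` only succeeds where that same text appears again.
`findall` collects group 1 from each match (4 total).

['u', 'z', 'a', '3']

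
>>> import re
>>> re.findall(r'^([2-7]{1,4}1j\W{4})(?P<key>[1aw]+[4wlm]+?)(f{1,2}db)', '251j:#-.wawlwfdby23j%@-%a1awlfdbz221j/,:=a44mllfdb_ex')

`findall` packs the 3 group values into a tuple for every match.

[('251j:#-.', 'wawlw', 'fdb')]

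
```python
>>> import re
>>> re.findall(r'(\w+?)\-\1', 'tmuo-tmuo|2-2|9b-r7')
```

['tmuo', '2']

`\1` has to match the exact text group 1 already captured.
With a single group, `findall` returns only what that group captured — 2 items.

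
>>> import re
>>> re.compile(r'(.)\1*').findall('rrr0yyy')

['r', '0', 'y']

After group 1 captures some text, `\1` only succeeds where that same text appears again.
Because there's exactly one group, `findall` drops the full match and keeps group 1 from each hit.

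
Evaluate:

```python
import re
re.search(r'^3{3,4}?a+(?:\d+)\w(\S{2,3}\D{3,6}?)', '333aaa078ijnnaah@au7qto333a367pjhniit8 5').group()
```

'333aaa078ijnnaah'

The `?` after the quantifier makes it lazy — it takes as little as possible before letting the rest of the pattern try.
The match spans [0:16] → '333aaa078ijnnaah'.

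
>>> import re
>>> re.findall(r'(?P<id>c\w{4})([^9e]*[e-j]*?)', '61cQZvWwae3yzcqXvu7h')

Pattern: the literal 'c', then exactly 4 of a word character (captured as 'id'); then zero or more of any character except [9e], then zero or more of a character in [e-j] (lazy) (captured).
Walking the string: at [2:9] match 'cQZvWwa', groups = ('cQZvW', 'wa'); at [13:20] match 'cqXvu7h', groups = ('cqXvu', '7h').
Multiple groups make `findall` return tuples — one 2-tuple for each match.

[('cQZvW', 'wa'), ('cqXvu', '7h')]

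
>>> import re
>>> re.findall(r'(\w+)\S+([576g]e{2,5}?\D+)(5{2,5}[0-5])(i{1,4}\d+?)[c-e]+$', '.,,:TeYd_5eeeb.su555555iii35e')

[('TeYd', '5eeeb.su', '555555', 'iii35')]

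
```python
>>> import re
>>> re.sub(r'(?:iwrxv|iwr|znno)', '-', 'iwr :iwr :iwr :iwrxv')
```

'- :- :- :-'

`|` is ordered: at each position the engine commits to the first alternative that works.
Matches: at [0:3] → 'iwr'; at [5:8] → 'iwr'; at [10:13] → 'iwr'; at [15:20] → 'iwrxv'.
`sub` substitutes '-' at each match site.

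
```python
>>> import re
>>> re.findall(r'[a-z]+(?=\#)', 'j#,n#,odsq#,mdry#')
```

['j', 'n', 'odsq', 'mdry']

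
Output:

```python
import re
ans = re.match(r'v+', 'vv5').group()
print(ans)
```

vv

`re.match` won't scan ahead — the pattern has to work from the very first character.
The match spans [0:2] → 'vv'.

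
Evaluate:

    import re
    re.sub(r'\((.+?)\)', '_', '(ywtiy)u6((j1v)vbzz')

'_u6_vbzz'

A `+?`/`*?`/`{m,n}?` starts at its minimum and grows only as far as needed for what follows to match.
Matches: at [0:7] → '(ywtiy)'; at [9:15] → '((j1v)'.
Every occurrence is swapped for '_'.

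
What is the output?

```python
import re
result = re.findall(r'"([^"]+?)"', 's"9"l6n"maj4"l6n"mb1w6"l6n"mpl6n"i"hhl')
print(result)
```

Scanning left to right: at [1:4] match '"9"', group 1 = '9'; at [7:13] match '"maj4"', group 1 = 'maj4'; at [16:23] match '"mb1w6"', group 1 = 'mb1w6'; at [26:33] match '"mpl6n"', group 1 = 'mpl6n'.
With a single group, `findall` returns only what that group captured — 4 items.

['9', 'maj4', 'mb1w6', 'mpl6n']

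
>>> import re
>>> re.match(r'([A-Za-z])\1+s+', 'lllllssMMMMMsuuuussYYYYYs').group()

'lllllss'

`re.match` won't scan ahead — the pattern has to work from the very first character.
The match spans [0:7] → 'lllllss'.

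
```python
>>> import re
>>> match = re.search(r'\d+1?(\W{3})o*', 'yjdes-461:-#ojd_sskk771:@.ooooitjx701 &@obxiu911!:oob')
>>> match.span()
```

(6, 13)

The match spans [6:13] → '461:-#o'.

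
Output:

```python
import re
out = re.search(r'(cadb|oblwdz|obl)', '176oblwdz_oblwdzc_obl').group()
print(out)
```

oblwdz

Alternation isn't longest-match — the leftmost alternative that fits at this position is chosen.
The match spans [3:9] → 'oblwdz'.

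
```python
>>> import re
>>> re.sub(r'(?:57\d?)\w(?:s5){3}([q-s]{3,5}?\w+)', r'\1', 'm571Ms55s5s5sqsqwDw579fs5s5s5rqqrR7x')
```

'm571Ms55s5s5sqsqwDwrqqrR7x'

The replacement refers to a captured group, so each match is rewritten using its own captured text.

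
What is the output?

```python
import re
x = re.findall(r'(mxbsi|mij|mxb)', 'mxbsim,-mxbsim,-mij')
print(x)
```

The regex engine tests alternatives in the order written; an earlier branch that matches wins even if a later one would match more.
`findall` collects group 1 from each match (3 total).

['mxbsi', 'mxbsi', 'mij']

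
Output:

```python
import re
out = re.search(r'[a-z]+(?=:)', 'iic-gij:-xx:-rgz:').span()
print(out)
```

(4, 7)

The `(?=…)`/`(?<=…)` assertion just peeks at neighbouring text; it doesn't advance the match position.
`re.search` tries every starting position until one works.
The match spans [4:7] → 'gij'.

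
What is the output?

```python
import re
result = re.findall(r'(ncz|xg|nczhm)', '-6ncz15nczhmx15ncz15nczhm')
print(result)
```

['ncz', 'ncz', 'ncz', 'ncz']

Alternation tries branches left to right and keeps the first one that lets the overall match succeed at that position.
One capturing group, so `findall` returns just the captured substring from each match — 4 in all.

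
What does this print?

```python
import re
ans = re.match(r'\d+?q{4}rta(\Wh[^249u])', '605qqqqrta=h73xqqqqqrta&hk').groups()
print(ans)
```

('=h7',)

This matches one or more of a digit (lazy), then exactly 4 of the literal 'q', then the literal 'rta'; then a non-word character, then the literal 'h', then any character except [249u] (captured).
With `match`, the pattern is implicitly anchored at the beginning.
The match spans [0:13] → '605qqqqrta=h7'.
Captured: group 1 = '=h7'.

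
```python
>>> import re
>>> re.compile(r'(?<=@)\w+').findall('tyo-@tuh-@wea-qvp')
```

['tuh', 'wea']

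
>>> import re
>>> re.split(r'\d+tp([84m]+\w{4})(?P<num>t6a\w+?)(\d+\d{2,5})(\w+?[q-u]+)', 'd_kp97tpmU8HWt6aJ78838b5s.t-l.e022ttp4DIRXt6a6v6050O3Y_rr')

A non-greedy quantifier consumes as few characters as it can — just enough that the remainder of the pattern still matches from where it stops; whatever follows it matches normally.
`re.split` interleaves the captured-group text with the surrounding fragments.

['d_kp', 'mU8HW', 't6aJ', '78838', 'b5s', '.t-l.e022ttp4DIRXt6a6v6050O3Y_rr']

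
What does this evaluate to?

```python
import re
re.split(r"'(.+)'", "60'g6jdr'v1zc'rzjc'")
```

['60', "g6jdr'v1zc'rzjc", '']

Because the pattern has a capturing group, `split` also inserts each captured text between the pieces.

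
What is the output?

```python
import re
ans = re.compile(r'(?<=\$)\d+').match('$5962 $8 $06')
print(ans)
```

`match` is anchored at position 0; if the pattern doesn't fit there, it returns None.
Here position 0 doesn't satisfy it, so the call returns None.

None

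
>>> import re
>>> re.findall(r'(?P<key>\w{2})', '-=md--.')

['md']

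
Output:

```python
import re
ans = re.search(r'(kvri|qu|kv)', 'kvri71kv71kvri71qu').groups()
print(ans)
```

`|` is ordered: at each position the engine commits to the first alternative that works.
`re.search` scans for the first position where the pattern succeeds.
The match spans [0:4] → 'kvri'.
Captured: group 1 = 'kvri'.

('kvri',)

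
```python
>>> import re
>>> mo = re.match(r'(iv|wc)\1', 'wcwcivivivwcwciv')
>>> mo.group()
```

After group 1 captures some text, `\1` only succeeds where that same text appears again.
`match` is anchored at position 0; if the pattern doesn't fit there, it returns None.
The match spans [0:4] → 'wcwc'.
Captured: group 1 = 'wc'.

'wcwc'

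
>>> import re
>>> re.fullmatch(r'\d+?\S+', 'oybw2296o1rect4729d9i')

The pattern matches one or more of a digit (lazy); then one or more of a non-whitespace character.
`re.fullmatch` is like wrapping the pattern in `^…$` (in single-line mode).
Here the pattern can't cover the whole string, so the call returns None.

None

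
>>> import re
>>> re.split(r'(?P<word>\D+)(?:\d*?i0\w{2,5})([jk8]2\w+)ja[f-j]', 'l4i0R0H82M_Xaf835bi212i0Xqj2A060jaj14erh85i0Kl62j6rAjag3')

['', 'l', '82M_Xaf835bi212i0Xqj2A060jaj14erh85i0Kl62j6rA', '3']

Because the pattern has a capturing group, `split` also inserts each captured text between the pieces.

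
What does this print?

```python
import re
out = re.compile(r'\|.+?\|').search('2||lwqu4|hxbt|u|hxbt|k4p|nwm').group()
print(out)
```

||lwqu4|

The match spans [1:9] → '||lwqu4|'.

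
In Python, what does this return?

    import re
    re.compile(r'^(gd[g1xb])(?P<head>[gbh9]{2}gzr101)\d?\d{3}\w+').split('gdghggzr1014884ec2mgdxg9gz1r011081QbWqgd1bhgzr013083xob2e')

['', 'gdg', 'hggzr101', '']

This matches anchored at the start of the string; then the literal 'gd', then one of [g1xb] (captured); then exactly 2 of one of [gbh9], then the literal 'gzr', then the literal '101' (captured as 'head'); then optionally a digit, then exactly 3 of a digit, then one or more of a word character.
Matches to split on: at [0:57] → 'gdghggzr1014884ec2mgdxg9gz1r011081QbWqgd1bhgzr013083xob2e'.
`re.split` interleaves the captured-group text with the surrounding fragments.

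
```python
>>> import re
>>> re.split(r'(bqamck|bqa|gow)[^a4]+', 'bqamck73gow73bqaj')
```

Alternation isn't longest-match — the leftmost alternative that fits at this position is chosen.
Matches to split on: at [0:15] → 'bqamck73gow73bq'.
`re.split` interleaves the captured-group text with the surrounding fragments.

['', 'bqamck', 'aj']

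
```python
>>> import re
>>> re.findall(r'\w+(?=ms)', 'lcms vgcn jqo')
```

['lc']

The positive lookaround only admits positions where the adjacent text matches; those characters stay outside the span.
Matches: at [0:2] → 'lc'.
With no groups in the pattern, `findall` gives back each whole match — 1 here.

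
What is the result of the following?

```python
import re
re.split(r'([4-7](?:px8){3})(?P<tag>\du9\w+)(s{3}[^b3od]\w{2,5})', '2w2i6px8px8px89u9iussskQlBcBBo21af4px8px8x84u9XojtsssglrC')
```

With a capturing group present, the delimiter's captured portion is kept in the result list.

['2w2i', '6px8px8px8', '9u9iussskQlBcBBo21af4px8px8x84u9Xojt', 'sssglrC', '']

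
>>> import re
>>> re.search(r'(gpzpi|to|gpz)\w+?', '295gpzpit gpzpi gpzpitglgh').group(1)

'gpzpi'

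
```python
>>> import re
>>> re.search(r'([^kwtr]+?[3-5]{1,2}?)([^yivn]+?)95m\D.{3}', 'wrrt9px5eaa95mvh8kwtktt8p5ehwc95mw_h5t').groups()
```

('9px5', 'eaa')

The pattern matches one or more of any character except [kwtr] (lazy), then 1 to 2 of a character in [3-5] (lazy) (captured); then one or more of any character except [yivn] (lazy) (captured); then the literal '95m', then a non-digit, then exactly 3 of any character.
`search` walks the string left to right and returns the first match it finds.
The match spans [4:18] → '9px5eaa95mvh8k'.
Captured: group 1 = '9px5', group 2 = 'eaa'.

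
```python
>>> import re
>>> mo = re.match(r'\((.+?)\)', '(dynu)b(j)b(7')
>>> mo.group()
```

'(dynu)'

A non-greedy quantifier consumes as few characters as it can — just enough that the remainder of the pattern still matches from where it stops; whatever follows it matches normally.
`re.match` only tries the pattern at the start of the string.
The match spans [0:6] → '(dynu)'.
Captured: group 1 = 'dynu'.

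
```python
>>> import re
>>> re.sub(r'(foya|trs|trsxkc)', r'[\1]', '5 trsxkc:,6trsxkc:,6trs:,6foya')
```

'5 [trs]xkc:,6[trs]xkc:,6[trs]:,6[foya]'

`|` is ordered: at each position the engine commits to the first alternative that works.
Matches: at [2:5] → 'trs'; at [11:14] → 'trs'; at [20:23] → 'trs'; at [26:30] → 'foya'.
`\1` in the replacement pulls in group 1's text for each match.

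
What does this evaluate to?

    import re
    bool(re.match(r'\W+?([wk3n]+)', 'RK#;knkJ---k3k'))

False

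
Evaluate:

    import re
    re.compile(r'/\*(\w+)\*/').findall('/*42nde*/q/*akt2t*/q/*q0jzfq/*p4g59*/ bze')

With a single group, `findall` returns only what that group captured — 3 items.

['42nde', 'akt2t', 'p4g59']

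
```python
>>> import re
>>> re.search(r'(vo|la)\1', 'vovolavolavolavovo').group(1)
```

The match spans [0:4] → 'vovo'.
Captured: group 1 = 'vo'.

'vo'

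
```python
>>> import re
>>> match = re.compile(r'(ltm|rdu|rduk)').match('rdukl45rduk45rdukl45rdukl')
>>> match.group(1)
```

'rdu'

The match spans [0:3] → 'rdu'.
Captured: group 1 = 'rdu'.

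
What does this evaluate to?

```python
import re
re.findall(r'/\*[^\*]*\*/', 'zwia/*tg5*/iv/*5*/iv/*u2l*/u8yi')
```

['/*tg5*/', '/*5*/', '/*u2l*/']

Matches: at [4:11] → '/*tg5*/'; at [13:18] → '/*5*/'; at [20:27] → '/*u2l*/'.
`findall` yields the raw match text (3 of them) because the pattern has no groups.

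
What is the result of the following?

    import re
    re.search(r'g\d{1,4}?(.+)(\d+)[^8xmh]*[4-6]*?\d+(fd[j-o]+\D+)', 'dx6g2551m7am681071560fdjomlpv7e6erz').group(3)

This matches a literal 'g', then 1 to 4 of a digit (lazy); then one or more of any character (captured); then one or more of a digit (captured); then zero or more of any character except [8xmh], then zero or more of a character in [4-6] (lazy), then one or more of a digit; then the literal 'fd', then one or more of a character in [j-o], then one or more of a non-digit (captured).
Lazy quantifiers expand one character at a time until the remainder of the pattern can match.
`re.search` scans for the first position where the pattern succeeds.
The match spans [3:29] → 'g2551m7am681071560fdjomlpv'.
Captured: group 1 = '551m7am6810715', group 2 = '6', group 3 = 'fdjomlpv'.

'fdjomlpv'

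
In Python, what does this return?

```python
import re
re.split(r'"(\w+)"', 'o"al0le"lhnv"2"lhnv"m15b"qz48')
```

With a capturing group present, the delimiter's captured portion is kept in the result list.

['o', 'al0le', 'lhnv', '2', 'lhnv', 'm15b', 'qz48']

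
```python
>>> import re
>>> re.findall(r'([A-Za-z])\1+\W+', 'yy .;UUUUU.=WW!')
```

The backreference `\1` re-matches whatever the first group consumed, character for character.
One capturing group, so `findall` returns just the captured substring from each match — 3 in all.

['y', 'U', 'W']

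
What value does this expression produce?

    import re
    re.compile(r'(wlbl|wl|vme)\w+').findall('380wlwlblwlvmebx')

`findall` collects group 1 from the one match (1 total).

['wl']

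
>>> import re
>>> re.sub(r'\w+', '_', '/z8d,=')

This matches one or more of a word character.
Matches: at [1:4] → 'z8d'.
`sub` substitutes '_' at each match site.

'/_,='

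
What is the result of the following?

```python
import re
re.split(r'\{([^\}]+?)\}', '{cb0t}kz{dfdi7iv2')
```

['', 'cb0t', 'kz{dfdi7iv2']

Matches to split on: at [0:6] → '{cb0t}'.
With a capturing group present, the delimiter's captured portion is kept in the result list.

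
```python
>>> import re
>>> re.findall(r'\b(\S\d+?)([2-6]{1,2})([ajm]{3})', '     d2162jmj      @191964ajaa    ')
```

[('d21', '62', 'jmj'), ('1919', '64', 'aja')]

Pattern: a word boundary (`\b`, zero-width); then a non-whitespace character, then one or more of a digit (lazy) (captured); then 1 to 2 of a character in [2-6] (captured); then exactly 3 of one of [ajm] (captured).
The `?` after the quantifier makes it lazy — it takes as little as possible before letting the rest of the pattern try.
Walking the string: at [5:13] match 'd2162jmj', groups = ('d21', '62', 'jmj'); at [20:29] match '191964aja', groups = ('1919', '64', 'aja').
`findall` packs the 3 group values into a tuple for every match.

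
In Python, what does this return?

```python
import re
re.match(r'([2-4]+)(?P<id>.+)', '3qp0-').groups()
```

Pattern: one or more of a character in [2-4] (captured); then one or more of any character (captured as 'id').
`match` is anchored at position 0; if the pattern doesn't fit there, it returns None.
The match spans [0:5] → '3qp0-'.
Captured: group 1 = '3', group 2 = 'qp0-'.

('3', 'qp0-')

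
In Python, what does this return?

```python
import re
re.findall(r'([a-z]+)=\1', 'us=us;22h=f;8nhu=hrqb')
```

`\1` has to match the exact text group 1 already captured.
Walking the string: at [0:5] match 'us=us', group 1 = 'us'.
Because there's exactly one group, `findall` drops the full match and keeps group 1 from the one hit.

['us']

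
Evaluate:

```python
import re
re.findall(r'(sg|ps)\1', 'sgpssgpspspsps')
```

['ps', 'ps']

After group 1 captures some text, `\1` only succeeds where that same text appears again.
`findall` collects group 1 from each match (2 total).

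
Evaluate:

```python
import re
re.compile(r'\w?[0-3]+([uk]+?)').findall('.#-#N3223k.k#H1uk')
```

This matches optionally a word character, then one or more of a character in [0-3]; then one or more of one of [uk] (lazy) (captured).
A `+?`/`*?`/`{m,n}?` starts at its minimum and grows only as far as needed for what follows to match.
Scanning left to right: at [4:10] match 'N3223k', group 1 = 'k'; at [13:16] match 'H1u', group 1 = 'u'.
With a single group, `findall` returns only what that group captured — 2 items.

['k', 'u']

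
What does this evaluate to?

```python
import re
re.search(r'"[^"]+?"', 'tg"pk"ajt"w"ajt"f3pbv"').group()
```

'"pk"'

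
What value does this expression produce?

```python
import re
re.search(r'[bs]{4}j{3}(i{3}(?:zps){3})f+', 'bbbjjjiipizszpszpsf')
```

None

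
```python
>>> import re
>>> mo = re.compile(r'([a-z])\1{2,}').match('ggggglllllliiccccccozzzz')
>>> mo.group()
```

'ggggg'

After group 1 captures some text, `\1` only succeeds where that same text appears again.
`re.match` only tries the pattern at the start of the string.
The match spans [0:5] → 'ggggg'.
Captured: group 1 = 'g'.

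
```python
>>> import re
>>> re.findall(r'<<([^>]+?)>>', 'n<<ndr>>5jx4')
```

Walking the string: at [1:8] match '<<ndr>>', group 1 = 'ndr'.
`findall` collects group 1 from the one match (1 total).

['ndr']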